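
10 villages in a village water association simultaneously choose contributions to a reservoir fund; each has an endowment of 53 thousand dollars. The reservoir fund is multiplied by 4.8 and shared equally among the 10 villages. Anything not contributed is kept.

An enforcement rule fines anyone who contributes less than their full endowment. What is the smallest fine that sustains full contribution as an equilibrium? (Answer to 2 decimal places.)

Given the others contribute fully, the best deviation is to contribute 0 (any partial contribution still incurs the fine and gives up units whose private return 0.4800 is below 1).
Deviating from 53 to 0 saves 53 thousand dollars but forfeits the deviator's share of the drop in the reservoir fund: 4.8/10 × 53 = 25.44.
So the deviation gain is 53 − 25.44 = 27.56, and the fine must be at least 27.56 thousand dollars to wipe it out.

27.56 thousand dollars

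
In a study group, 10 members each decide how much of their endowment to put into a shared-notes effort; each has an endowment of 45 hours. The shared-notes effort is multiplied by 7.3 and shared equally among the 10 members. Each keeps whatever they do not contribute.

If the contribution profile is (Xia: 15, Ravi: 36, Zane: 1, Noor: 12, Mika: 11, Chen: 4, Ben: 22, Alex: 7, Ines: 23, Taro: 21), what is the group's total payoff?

Total contributed: 15 + 36 + 1 + 12 + 11 + 4 + 22 + 7 + 23 + 21 = 152; total kept: 10 × 45 − 152 = 298.
The shared-notes effort pays out 7.3 × 152 = 1109.60 in aggregate.
Group total = 298 + 1109.60 = 1407.60.

1407.60 hours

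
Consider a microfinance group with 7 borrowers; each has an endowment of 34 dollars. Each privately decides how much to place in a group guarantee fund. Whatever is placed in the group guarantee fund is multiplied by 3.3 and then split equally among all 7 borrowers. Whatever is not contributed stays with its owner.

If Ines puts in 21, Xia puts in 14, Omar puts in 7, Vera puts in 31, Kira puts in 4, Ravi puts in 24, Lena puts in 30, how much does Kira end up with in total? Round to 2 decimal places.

91.76 dollars

Total contributed: 21 + 14 + 7 + 31 + 4 + 24 + 30 = 131.
Each receives 3.3 × 131 / 7 = 61.76 from the group guarantee fund.
Kira keeps 34 − 4 = 30, so Kira's payoff is 30 + 61.76 = 91.76.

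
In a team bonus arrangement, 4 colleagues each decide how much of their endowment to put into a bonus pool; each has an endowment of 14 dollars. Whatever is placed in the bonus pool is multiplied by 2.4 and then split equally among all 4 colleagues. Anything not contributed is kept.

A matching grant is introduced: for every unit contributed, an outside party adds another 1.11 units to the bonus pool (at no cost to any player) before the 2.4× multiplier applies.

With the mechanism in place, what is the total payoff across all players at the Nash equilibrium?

The effective private return per unit is now 2.4 × 2.11 / 4 = 1.2660 > 1, so every player's dominant strategy flips to full contribution.
So the Nash equilibrium is full contribution by all 4; the group earns 2.4 × 2.11 × 56 = 283.58.

283.58 dollars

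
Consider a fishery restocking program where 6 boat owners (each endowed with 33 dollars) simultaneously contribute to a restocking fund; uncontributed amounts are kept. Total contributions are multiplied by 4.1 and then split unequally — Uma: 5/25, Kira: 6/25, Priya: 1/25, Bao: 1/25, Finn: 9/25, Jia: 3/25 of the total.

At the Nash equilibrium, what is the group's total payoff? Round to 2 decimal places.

Player j's private return per contributed unit is 4.1 × (j's share). Contributing is weakly dominant for j when that share is at least 1/4.1 = 0.2439, and contributing 0 is dominant otherwise.
Only Finn (9/25) clears that bar, contributing 33; the remaining 5 contribute 0. Total contributed: 33.
The restocking fund pays out 4.1 × 33 = 135.30 in total (split across the unequal shares, but the aggregate is all that matters for the group sum).
The 5 free-riders keep 33 each, adding 165. Group total = 165 + 135.30 = 300.30.

300.30 dollars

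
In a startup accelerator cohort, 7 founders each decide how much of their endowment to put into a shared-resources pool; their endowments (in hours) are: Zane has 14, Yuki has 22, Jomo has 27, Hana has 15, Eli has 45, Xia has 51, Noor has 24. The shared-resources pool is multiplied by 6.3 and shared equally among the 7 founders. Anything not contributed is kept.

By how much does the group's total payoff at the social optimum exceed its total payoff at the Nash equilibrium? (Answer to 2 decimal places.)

1049.40 hours

The private return per contributed unit is 6.3/7 = 0.9000 < 1 for every player regardless of endowment, so the Nash equilibrium is zero contribution and the group total is Σ E_j = 14 + 22 + 27 + 15 + 45 + 51 + 24 = 198.
Each contributed unit returns 6.300 to the group, so the social optimum is full contribution by everyone: group total = 6.300 × 198 = 1247.40.
Efficiency loss = (6.300 − 1) × 198 = 1049.40.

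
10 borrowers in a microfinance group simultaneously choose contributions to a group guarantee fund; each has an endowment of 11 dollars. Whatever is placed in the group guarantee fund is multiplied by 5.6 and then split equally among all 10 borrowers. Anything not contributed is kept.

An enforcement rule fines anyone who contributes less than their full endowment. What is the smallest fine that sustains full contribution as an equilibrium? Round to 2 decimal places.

Given the others contribute fully, the best deviation is to contribute 0 (any partial contribution still incurs the fine and gives up units whose private return 0.5600 is below 1).
Deviating from 11 to 0 saves 11 dollars but forfeits the deviator's share of the drop in the group guarantee fund: 5.6/10 × 11 = 6.16.
So the deviation gain is 11 − 6.16 = 4.84, and the fine must be at least 4.84 dollars to wipe it out.

4.84 dollars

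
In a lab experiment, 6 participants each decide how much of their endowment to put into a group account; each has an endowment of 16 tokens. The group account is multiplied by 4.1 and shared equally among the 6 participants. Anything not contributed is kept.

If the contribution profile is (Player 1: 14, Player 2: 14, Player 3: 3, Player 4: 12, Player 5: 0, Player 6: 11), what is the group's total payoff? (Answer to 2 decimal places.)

Total contributed: 14 + 14 + 3 + 12 + 0 + 11 = 54; total kept: 6 × 16 − 54 = 42.
The group account pays out 4.1 × 54 = 221.40 in aggregate.
Group total = 42 + 221.40 = 263.40.

263.40 tokens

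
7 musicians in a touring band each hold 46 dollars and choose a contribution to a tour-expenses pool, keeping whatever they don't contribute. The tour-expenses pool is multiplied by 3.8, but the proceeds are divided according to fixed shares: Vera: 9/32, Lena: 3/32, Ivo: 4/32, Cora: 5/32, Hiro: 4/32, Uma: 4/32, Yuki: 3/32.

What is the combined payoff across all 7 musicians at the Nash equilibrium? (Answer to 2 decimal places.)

450.80 dollars

Player j's private return per contributed unit is 3.8 × (j's share). Contributing is weakly dominant for j when that share is at least 1/3.8 = 0.2632, and contributing 0 is dominant otherwise.
The only share above 0.2632 is Vera's 9/32, contributing 46; the remaining 6 contribute 0. Total contributed: 46.
The tour-expenses pool pays out 3.8 × 46 = 174.80 in total (split across the unequal shares, but the aggregate is all that matters for the group sum).
The 6 free-riders keep 46 each, adding 276. Group total = 276 + 174.80 = 450.80.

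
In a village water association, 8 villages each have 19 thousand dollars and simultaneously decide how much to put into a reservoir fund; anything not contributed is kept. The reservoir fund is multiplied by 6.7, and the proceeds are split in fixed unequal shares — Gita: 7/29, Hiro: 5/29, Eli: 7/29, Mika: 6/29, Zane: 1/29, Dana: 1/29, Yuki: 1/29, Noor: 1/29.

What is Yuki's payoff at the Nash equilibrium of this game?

A player with share s gets back 6.7·s per unit contributed, so full contribution is dominant for anyone with s > 1/6.7 = 0.1493 and zero contribution is dominant for anyone below.
Gita, Hiro, Eli and Mika are above the threshold, contributing 19 each; the remaining 4 contribute 0. Total contributed: 76.
Yuki keeps 19 and receives 6.7 × 76 × 1/29 = 17.56 from the reservoir fund, for a payoff of 36.56.

36.56 thousand dollars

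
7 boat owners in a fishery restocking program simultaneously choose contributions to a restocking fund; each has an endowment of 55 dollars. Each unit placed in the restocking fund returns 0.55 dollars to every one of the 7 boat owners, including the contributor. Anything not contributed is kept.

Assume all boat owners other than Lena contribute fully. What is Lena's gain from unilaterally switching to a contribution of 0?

24.75 dollars

Switching from a contribution of 55 to 0 lets Lena keep an extra 55 dollars, but lowers the restocking fund by 55, which costs Lena their own share of that drop: 0.55 × 55 = 30.25.
Net gain = 55 − 30.25 = 24.75. The private return per contributed unit (0.55) is below 1, so free-riding is indeed the best response regardless of what the others do.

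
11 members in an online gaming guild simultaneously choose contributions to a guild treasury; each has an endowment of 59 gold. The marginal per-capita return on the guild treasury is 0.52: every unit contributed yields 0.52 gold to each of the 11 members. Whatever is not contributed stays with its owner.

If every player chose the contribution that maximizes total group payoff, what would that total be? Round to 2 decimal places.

3712.28 gold

Each contributed unit returns 5.720 to the group as a whole (0.52 to each of 11 players), which exceeds 1, so the social optimum is full contribution: group total = 5.720 × 649 = 3712.28.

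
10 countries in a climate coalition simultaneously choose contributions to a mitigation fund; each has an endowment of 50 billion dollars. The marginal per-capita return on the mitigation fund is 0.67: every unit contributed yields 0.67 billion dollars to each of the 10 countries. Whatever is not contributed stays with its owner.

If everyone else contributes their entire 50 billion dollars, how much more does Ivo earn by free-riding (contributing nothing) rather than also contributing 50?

Switching from a contribution of 50 to 0 lets Ivo keep an extra 50 billion dollars, but lowers the mitigation fund by 50, which costs Ivo their own share of that drop: 0.67 × 50 = 33.50.
Net gain = 50 − 33.50 = 16.50. The private return per contributed unit (0.67) is below 1, so free-riding is indeed the best response regardless of what the others do.

16.50 billion dollars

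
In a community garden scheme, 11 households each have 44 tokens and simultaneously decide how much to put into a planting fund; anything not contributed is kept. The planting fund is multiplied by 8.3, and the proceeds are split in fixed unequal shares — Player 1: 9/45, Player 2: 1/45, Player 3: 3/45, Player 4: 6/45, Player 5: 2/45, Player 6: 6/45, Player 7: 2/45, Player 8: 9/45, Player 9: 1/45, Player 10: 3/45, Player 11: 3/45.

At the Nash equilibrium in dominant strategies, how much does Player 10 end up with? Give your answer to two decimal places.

141.39 tokens

A player with share s gets back 8.3·s per unit contributed, so full contribution is dominant for anyone with s > 1/8.3 = 0.1205 and zero contribution is dominant for anyone below.
Player 1, Player 4, Player 6 and Player 8 clear that bar, contributing 44 each; the remaining 7 contribute 0. Total contributed: 176.
Player 10 keeps 44 and receives 8.3 × 176 × 3/45 = 97.39 from the planting fund, for a payoff of 141.39.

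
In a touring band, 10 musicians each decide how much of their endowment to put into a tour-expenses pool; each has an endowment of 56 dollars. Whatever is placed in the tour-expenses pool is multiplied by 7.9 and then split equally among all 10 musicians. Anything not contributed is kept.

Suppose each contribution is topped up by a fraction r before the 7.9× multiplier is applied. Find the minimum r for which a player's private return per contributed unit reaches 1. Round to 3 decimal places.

With matching at rate r, one contributed unit becomes (1 + r) in the tour-expenses pool and returns 7.9 × (1 + r) / 10 to the contributor.
Setting this equal to 1: 1 + r = 10/7.9 = 1.2658.
So the minimum matching rate is r = 1.2658 − 1 = 0.266.

0.266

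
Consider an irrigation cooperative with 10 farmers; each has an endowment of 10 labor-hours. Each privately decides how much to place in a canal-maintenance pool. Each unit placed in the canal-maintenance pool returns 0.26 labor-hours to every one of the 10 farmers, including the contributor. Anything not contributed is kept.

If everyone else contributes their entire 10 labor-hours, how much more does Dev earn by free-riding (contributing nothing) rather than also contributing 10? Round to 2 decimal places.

7.40 labor-hours

Switching from a contribution of 10 to 0 lets Dev keep an extra 10 labor-hours, but lowers the canal-maintenance pool by 10, which costs Dev their own share of that drop: 0.26 × 10 = 2.60.
Net gain = 10 − 2.60 = 7.40. The private return per contributed unit (0.26) is below 1, so free-riding is indeed the best response regardless of what the others do.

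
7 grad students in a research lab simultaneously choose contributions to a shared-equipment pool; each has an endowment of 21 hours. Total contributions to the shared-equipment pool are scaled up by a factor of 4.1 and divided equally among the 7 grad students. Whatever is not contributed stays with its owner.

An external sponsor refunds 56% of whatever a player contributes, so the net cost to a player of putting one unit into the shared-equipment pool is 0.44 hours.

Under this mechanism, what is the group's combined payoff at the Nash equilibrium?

685.02 hours

The effective private return per unit is now (4.1/7) / 0.44 = 1.3312 > 1, so every player's dominant strategy flips to full contribution.
So the Nash equilibrium is full contribution by all 7; the group earns 7 × (21 × 0.56 + 4.1 × 21) = 685.02.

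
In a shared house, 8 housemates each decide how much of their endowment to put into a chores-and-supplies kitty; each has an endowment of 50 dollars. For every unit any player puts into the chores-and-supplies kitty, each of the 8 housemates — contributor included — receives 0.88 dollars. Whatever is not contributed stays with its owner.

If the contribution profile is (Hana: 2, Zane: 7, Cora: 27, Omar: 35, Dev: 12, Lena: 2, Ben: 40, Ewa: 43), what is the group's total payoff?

Total contributed: 2 + 7 + 27 + 35 + 12 + 2 + 40 + 43 = 168; total kept: 8 × 50 − 168 = 232.
The chores-and-supplies kitty pays out 0.88 × 8 × 168 = 1182.72 in aggregate.
Group total = 232 + 1182.72 = 1414.72.

1414.72 dollars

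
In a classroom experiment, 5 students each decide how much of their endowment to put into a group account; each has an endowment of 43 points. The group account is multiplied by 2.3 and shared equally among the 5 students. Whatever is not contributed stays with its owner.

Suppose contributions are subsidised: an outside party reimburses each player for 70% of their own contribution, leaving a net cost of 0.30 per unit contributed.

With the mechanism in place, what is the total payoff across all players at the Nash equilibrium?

645.00 points

The effective private return per unit is now (2.3/5) / 0.30 = 1.5333 > 1, so every player's dominant strategy flips to full contribution.
So the Nash equilibrium is full contribution by all 5; the group earns 5 × (43 × 0.70 + 2.3 × 43) = 645.00.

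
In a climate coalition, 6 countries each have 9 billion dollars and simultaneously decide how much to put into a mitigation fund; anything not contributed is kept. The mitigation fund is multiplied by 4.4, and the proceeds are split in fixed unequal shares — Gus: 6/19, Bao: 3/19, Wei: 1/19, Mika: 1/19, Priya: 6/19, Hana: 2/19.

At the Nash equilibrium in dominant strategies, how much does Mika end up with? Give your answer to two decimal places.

Player j's private return per contributed unit is 4.4 × (j's share). Contributing is weakly dominant for j when that share is at least 1/4.4 = 0.2273, and contributing 0 is dominant otherwise.
Gus and Priya clear that bar, contributing 9 each; the remaining 4 contribute 0. Total contributed: 18.
Mika keeps 9 and receives 4.4 × 18 × 1/19 = 4.17 from the mitigation fund, for a payoff of 13.17.

13.17 billion dollars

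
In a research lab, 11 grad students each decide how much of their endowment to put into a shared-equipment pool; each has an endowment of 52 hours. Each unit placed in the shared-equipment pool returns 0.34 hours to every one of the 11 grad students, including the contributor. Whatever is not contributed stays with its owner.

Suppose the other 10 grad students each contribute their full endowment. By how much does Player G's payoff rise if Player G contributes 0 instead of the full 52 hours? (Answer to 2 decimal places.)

Switching from a contribution of 52 to 0 lets Player G keep an extra 52 hours, but lowers the shared-equipment pool by 52, which costs Player G their own share of that drop: 0.34 × 52 = 17.68.
Net gain = 52 − 17.68 = 34.32. The private return per contributed unit (0.34) is below 1, so free-riding is indeed the best response regardless of what the others do.

34.32 hours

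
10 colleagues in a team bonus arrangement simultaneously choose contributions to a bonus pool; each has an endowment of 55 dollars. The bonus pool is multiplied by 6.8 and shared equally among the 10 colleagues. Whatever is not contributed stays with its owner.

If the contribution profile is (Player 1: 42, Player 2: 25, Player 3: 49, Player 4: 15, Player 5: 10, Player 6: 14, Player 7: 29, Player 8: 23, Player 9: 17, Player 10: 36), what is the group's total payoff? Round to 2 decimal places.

Total contributed: 42 + 25 + 49 + 15 + 10 + 14 + 29 + 23 + 17 + 36 = 260; total kept: 10 × 55 − 260 = 290.
The bonus pool pays out 6.8 × 260 = 1768.00 in aggregate.
Group total = 290 + 1768.00 = 2058.00.

2058.00 dollars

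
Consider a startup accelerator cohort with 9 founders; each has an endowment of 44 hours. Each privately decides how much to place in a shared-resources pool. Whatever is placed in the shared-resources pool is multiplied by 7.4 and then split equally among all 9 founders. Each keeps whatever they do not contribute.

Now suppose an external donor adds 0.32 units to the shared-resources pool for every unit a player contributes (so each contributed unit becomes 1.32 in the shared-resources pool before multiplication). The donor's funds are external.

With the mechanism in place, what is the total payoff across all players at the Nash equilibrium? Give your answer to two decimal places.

3868.13 hours

The effective private return per unit is now 7.4 × 1.32 / 9 = 1.0853 > 1, so every player's dominant strategy flips to full contribution.
At the Nash equilibrium everyone contributes 44. Group total payoff = 7.4 × 1.32 × 396 = 3868.13.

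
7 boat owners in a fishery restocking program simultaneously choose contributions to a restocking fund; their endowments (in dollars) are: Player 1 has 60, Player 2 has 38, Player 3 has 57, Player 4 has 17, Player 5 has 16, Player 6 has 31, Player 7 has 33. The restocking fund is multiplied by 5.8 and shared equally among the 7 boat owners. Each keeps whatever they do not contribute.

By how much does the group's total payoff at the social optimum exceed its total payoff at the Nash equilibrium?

The private return per contributed unit is 5.8/7 = 0.8286 < 1 for every player regardless of endowment, so the Nash equilibrium is zero contribution and the group total is Σ E_j = 60 + 38 + 57 + 17 + 16 + 31 + 33 = 252.
Each contributed unit returns 5.800 to the group, so the social optimum is full contribution by everyone: group total = 5.800 × 252 = 1461.60.
Efficiency loss = (5.800 − 1) × 252 = 1209.60.

1209.60 dollars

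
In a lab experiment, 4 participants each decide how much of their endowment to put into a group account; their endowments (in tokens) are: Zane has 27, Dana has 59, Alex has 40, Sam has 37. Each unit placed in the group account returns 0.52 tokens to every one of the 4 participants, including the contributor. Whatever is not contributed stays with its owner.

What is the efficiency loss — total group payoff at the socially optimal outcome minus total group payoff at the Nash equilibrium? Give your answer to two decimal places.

The private return per contributed unit is 0.52 < 1 for everyone, so the Nash equilibrium is zero contribution and the group total is Σ E_j = 27 + 59 + 40 + 37 = 163.
Each contributed unit returns 2.080 to the group, so the social optimum is full contribution by everyone: group total = 2.080 × 163 = 339.04.
Efficiency loss = (2.080 − 1) × 163 = 176.04.

176.04 tokens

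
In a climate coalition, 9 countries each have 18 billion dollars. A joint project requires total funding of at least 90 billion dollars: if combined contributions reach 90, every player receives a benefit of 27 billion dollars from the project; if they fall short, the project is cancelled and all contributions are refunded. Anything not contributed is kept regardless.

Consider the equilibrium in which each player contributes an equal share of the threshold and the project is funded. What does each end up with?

Equal share of the threshold: 90/9 = 10.
At this profile no one gains by cutting their contribution: any cut drops the total below 90, the project is cancelled, contributions are refunded, and the deviator ends with 18, which is less than 18 − 10 + 27 = 35. Contributing more than 10 just wastes the excess. So contributing exactly 10 is a best response.
Each player's payoff: 18 − 10 + 27 = 35.

35 billion dollars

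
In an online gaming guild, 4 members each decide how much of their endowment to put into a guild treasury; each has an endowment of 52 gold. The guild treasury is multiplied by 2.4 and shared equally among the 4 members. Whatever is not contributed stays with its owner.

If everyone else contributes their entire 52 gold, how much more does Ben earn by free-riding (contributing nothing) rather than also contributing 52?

20.80 gold

Switching from a contribution of 52 to 0 lets Ben keep an extra 52 gold, but lowers the guild treasury by 52, which costs Ben their own share of that drop: 2.4/4 × 52 = 31.20.
Net gain = 52 − 31.20 = 20.80. The private return per contributed unit (0.6000) is below 1, so free-riding is indeed the best response regardless of what the others do.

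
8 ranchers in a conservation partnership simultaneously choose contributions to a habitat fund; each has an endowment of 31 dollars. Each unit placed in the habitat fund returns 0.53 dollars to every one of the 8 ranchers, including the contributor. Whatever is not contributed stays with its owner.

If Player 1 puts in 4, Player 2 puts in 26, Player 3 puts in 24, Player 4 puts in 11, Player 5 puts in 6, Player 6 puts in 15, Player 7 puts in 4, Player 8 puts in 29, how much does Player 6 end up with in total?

Total contributed: 4 + 26 + 24 + 11 + 6 + 15 + 4 + 29 = 119.
Each receives 0.53 × 119 = 63.07 from the habitat fund.
Player 6 keeps 31 − 15 = 16, so Player 6's payoff is 16 + 63.07 = 79.07.

79.07 dollars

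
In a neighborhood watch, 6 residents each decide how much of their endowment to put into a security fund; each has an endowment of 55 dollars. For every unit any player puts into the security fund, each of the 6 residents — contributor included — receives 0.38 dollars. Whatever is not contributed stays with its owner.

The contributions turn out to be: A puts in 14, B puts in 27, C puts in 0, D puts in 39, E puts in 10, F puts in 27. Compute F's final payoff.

72.46 dollars

Total contributed: 14 + 27 + 0 + 39 + 10 + 27 = 117.
Each receives 0.38 × 117 = 44.46 from the security fund.
F keeps 55 − 27 = 28, so F's payoff is 28 + 44.46 = 72.46.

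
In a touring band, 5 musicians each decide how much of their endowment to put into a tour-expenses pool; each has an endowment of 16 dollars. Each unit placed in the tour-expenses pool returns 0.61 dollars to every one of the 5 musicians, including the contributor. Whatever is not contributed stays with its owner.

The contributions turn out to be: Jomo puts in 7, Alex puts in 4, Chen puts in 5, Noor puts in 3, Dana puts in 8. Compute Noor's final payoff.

Total contributed: 7 + 4 + 5 + 3 + 8 = 27.
Each receives 0.61 × 27 = 16.47 from the tour-expenses pool.
Noor keeps 16 − 3 = 13, so Noor's payoff is 13 + 16.47 = 29.47.

29.47 dollars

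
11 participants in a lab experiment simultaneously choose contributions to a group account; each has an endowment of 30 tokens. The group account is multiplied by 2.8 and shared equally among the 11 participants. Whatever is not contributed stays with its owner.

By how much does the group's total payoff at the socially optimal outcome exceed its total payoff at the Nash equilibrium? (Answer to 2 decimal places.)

Each contributed unit returns 2.8/11 = 0.2545 to its contributor — below 1 — so contributing 0 is dominant for every player. At the Nash equilibrium everyone keeps their 30, and the group total is 11 × 30 = 330.
Each contributed unit returns 2.800 to the group as a whole (0.2545 to each of 11 players), which exceeds 1, so the social optimum is full contribution: group total = 2.800 × 330 = 924.00.
Efficiency loss = 924.00 − 330 = 594.00.

594.00 tokens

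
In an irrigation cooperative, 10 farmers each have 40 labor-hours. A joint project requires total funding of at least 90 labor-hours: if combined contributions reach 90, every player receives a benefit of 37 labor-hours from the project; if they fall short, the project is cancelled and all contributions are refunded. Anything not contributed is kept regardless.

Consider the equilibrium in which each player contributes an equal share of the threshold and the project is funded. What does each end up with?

Equal share of the threshold: 90/10 = 9.
At this profile no one gains by cutting their contribution: any cut drops the total below 90, the project is cancelled, contributions are refunded, and the deviator ends with 40, which is less than 40 − 9 + 37 = 68. Contributing more than 9 just wastes the excess. So contributing exactly 9 is a best response.
Each player's payoff: 40 − 9 + 37 = 68.

68 labor-hours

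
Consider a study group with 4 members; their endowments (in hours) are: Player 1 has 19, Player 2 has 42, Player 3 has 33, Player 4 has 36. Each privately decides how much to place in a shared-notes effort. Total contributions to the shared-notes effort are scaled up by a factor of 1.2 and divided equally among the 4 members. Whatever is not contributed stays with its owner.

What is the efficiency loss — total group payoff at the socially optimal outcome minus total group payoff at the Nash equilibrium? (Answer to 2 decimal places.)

The private return per contributed unit is 1.2/4 = 0.3000 < 1 for every player regardless of endowment, so the Nash equilibrium is zero contribution and the group total is Σ E_j = 19 + 42 + 33 + 36 = 130.
Each contributed unit returns 1.200 to the group, so the social optimum is full contribution by everyone: group total = 1.200 × 130 = 156.00.
Efficiency loss = (1.200 − 1) × 130 = 26.00.

26.00 hours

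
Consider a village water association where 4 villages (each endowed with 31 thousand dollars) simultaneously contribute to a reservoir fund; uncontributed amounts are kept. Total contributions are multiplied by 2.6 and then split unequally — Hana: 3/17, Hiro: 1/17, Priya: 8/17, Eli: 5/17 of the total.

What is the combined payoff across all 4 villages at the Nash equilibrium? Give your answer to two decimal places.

Player j's private return per contributed unit is 2.6 × (j's share). Contributing is weakly dominant for j when that share is at least 1/2.6 = 0.3846, and contributing 0 is dominant otherwise.
Only Priya (8/17) clears that bar, contributing 31; the remaining 3 contribute 0. Total contributed: 31.
The reservoir fund pays out 2.6 × 31 = 80.60 in total (split across the unequal shares, but the aggregate is all that matters for the group sum).
The 3 free-riders keep 31 each, adding 93. Group total = 93 + 80.60 = 173.60.

173.60 thousand dollars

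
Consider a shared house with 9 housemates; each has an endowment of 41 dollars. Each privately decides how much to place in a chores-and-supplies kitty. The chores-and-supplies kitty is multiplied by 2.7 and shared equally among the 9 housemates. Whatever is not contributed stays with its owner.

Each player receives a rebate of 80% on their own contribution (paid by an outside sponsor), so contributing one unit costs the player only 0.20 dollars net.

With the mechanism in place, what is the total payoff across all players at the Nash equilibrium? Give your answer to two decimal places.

The effective private return per unit is now (2.7/9) / 0.20 = 1.5000 > 1, so every player's dominant strategy flips to full contribution.
At the Nash equilibrium everyone contributes 41. Group total payoff = 9 × (41 × 0.80 + 2.7 × 41) = 1291.50.

1291.50 dollars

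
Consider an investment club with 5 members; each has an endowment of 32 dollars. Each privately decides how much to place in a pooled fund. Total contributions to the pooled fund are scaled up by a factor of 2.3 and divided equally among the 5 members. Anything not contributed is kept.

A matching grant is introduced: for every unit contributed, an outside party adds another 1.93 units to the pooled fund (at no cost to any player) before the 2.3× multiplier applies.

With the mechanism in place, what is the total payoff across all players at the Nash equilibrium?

1078.24 dollars

With the mechanism, a contributed unit returns 2.3 × 2.93 / 5 = 1.3478 per unit of net cost to the contributor — now above 1 — so contributing fully is weakly dominant for every player.
At the Nash equilibrium everyone contributes 32. Group total payoff = 2.3 × 2.93 × 160 = 1078.24.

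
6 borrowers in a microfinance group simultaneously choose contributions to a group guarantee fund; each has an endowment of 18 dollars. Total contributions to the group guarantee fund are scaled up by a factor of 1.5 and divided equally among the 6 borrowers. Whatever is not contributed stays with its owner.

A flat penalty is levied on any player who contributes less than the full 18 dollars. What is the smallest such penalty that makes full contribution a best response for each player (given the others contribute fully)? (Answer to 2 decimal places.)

Given the others contribute fully, the best deviation is to contribute 0 (any partial contribution still incurs the fine and gives up units whose private return 0.2500 is below 1).
Deviating from 18 to 0 saves 18 dollars but forfeits the deviator's share of the drop in the group guarantee fund: 1.5/6 × 18 = 4.50.
So the deviation gain is 18 − 4.50 = 13.50, and the fine must be at least 13.50 dollars to wipe it out.

13.50 dollars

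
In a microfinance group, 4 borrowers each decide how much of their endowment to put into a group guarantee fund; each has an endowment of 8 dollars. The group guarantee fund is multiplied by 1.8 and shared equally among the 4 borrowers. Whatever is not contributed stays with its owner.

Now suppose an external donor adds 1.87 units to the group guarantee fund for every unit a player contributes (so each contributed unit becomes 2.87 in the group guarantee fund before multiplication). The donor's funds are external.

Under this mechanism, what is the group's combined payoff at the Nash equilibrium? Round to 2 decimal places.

165.31 dollars

With the mechanism, a contributed unit returns 1.8 × 2.87 / 4 = 1.2915 per unit of net cost to the contributor — now above 1 — so contributing fully is weakly dominant for every player.
At the Nash equilibrium everyone contributes 8. Group total payoff = 1.8 × 2.87 × 32 = 165.31.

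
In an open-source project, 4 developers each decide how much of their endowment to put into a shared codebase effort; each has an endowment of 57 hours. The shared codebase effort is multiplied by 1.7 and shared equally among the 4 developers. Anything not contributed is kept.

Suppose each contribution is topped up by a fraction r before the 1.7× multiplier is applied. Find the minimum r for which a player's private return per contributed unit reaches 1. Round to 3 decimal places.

With matching at rate r, one contributed unit becomes (1 + r) in the shared codebase effort and returns 1.7 × (1 + r) / 4 to the contributor.
Setting this equal to 1: 1 + r = 4/1.7 = 2.3529.
So the minimum matching rate is r = 2.3529 − 1 = 1.353.

1.353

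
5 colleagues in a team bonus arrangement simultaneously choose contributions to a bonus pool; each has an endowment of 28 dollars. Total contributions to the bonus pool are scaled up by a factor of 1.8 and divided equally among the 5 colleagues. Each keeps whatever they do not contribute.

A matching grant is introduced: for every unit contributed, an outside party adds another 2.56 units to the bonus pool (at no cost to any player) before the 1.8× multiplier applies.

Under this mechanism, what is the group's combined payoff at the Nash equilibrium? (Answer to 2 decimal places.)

Under the mechanism each unit contributed yields 1.8 × 3.56 / 5 = 1.2816 back to its contributor per unit of net cost, which exceeds 1, making full contribution the dominant choice for everyone.
So the Nash equilibrium is full contribution by all 5; the group earns 1.8 × 3.56 × 140 = 897.12.

897.12 dollars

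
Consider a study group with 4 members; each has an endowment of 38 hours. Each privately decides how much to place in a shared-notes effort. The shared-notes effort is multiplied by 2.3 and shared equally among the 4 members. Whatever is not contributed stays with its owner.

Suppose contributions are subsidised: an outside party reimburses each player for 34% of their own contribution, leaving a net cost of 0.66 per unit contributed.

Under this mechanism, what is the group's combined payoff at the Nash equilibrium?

With the mechanism, a contributed unit returns (2.3/4) / 0.66 = 0.8712 per unit of net cost — still below 1 — so contributing 0 remains dominant for every player.
Everyone keeps their endowment and the group total is 4 × 38 = 152.

152.00 hours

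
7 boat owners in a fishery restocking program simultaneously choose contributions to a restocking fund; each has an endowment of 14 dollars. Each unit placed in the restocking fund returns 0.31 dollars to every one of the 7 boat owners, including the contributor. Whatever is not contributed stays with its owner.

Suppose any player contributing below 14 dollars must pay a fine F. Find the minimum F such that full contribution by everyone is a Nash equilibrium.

9.66 dollars

Given the others contribute fully, the best deviation is to contribute 0 (any partial contribution still incurs the fine and gives up units whose private return 0.31 is below 1).
Deviating from 14 to 0 saves 14 dollars but forfeits the deviator's share of the drop in the restocking fund: 0.31 × 14 = 4.34.
So the deviation gain is 14 − 4.34 = 9.66, and the fine must be at least 9.66 dollars to wipe it out.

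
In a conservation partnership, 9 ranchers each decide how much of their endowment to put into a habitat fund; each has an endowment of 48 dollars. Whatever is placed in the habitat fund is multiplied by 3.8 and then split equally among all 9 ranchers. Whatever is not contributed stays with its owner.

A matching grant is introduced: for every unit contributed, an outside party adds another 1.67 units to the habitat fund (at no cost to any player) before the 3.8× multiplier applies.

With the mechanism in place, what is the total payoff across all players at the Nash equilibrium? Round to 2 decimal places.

4383.07 dollars

Under the mechanism each unit contributed yields 3.8 × 2.67 / 9 = 1.1273 back to its contributor per unit of net cost, which exceeds 1, making full contribution the dominant choice for everyone.
At the Nash equilibrium everyone contributes 48. Group total payoff = 3.8 × 2.67 × 432 = 4383.07.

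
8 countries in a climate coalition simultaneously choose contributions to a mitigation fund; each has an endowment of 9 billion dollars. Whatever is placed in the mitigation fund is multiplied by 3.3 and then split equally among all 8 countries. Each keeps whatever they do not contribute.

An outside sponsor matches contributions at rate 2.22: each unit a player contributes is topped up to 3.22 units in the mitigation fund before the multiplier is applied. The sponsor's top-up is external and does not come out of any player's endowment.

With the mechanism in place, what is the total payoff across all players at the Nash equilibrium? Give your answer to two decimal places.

With the mechanism, a contributed unit returns 3.3 × 3.22 / 8 = 1.3283 per unit of net cost to the contributor — now above 1 — so contributing fully is weakly dominant for every player.
So the Nash equilibrium is full contribution by all 8; the group earns 3.3 × 3.22 × 72 = 765.07.

765.07 billion dollars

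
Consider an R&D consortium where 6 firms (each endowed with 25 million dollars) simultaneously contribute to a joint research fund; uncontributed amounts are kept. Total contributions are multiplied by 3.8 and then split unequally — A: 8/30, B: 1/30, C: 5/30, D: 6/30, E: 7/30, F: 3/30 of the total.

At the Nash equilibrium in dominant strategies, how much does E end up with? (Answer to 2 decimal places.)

47.17 million dollars

A player with share s gets back 3.8·s per unit contributed, so full contribution is dominant for anyone with s > 1/3.8 = 0.2632 and zero contribution is dominant for anyone below.
The only share above 0.2632 is A's 8/30, contributing 25; the remaining 5 contribute 0. Total contributed: 25.
E keeps 25 and receives 3.8 × 25 × 7/30 = 22.17 from the joint research fund, for a payoff of 47.17.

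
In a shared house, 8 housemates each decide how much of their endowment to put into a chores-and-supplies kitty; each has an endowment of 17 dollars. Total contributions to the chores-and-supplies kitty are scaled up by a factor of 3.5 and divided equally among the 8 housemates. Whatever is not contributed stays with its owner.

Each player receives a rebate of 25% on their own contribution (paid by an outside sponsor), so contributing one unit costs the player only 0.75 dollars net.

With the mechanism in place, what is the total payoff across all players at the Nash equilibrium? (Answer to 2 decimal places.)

With the mechanism, a contributed unit returns (3.5/8) / 0.75 = 0.5833 per unit of net cost — still below 1 — so contributing 0 remains dominant for every player.
Everyone keeps their endowment and the group total is 8 × 17 = 136.

136.00 dollars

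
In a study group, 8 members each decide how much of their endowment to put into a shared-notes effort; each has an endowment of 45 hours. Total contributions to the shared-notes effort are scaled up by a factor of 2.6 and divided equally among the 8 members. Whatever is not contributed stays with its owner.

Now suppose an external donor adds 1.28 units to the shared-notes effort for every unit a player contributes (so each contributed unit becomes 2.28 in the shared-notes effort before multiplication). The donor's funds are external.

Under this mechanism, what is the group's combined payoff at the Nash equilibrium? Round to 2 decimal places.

360.00 hours

Even with the mechanism, each unit contributed returns only 2.6 × 2.28 / 8 = 0.7410 per unit of net cost, so contributing nothing is still dominant.
At the Nash equilibrium no one contributes; group total payoff = 8 × 45 = 360.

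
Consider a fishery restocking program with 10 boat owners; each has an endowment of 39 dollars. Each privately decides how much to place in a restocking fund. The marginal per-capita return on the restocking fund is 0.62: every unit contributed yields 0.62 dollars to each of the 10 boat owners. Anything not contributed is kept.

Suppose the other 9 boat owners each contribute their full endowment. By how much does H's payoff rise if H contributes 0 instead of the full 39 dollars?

14.82 dollars

Switching from a contribution of 39 to 0 lets H keep an extra 39 dollars, but lowers the restocking fund by 39, which costs H their own share of that drop: 0.62 × 39 = 24.18.
Net gain = 39 − 24.18 = 14.82. The private return per contributed unit (0.62) is below 1, so free-riding is indeed the best response regardless of what the others do.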